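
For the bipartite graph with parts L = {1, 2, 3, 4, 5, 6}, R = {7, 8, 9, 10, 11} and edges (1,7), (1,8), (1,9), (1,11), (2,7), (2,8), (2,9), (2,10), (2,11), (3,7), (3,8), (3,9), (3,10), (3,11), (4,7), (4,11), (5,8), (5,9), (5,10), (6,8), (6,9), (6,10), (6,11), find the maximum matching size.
5 (matching: (1,11), (2,10), (3,9), (4,7), (5,8); upper bound min(|L|,|R|) = min(6,5) = 5)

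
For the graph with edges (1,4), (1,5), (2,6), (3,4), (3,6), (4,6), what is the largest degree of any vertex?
3 (attained at vertices 4, 6)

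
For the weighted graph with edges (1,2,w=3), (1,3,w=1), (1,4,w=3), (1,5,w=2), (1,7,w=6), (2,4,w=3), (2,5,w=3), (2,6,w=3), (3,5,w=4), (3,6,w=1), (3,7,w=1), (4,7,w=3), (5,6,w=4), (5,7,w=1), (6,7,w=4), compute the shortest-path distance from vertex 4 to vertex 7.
3 (path: 4 -> 7; weights 3 = 3)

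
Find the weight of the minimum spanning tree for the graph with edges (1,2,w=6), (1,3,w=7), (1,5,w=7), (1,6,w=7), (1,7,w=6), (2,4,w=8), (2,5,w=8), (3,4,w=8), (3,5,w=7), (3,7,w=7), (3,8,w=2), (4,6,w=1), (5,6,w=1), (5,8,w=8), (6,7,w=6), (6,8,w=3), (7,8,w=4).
23 (MST edges: (1,2,w=6), (1,7,w=6), (3,8,w=2), (4,6,w=1), (5,6,w=1), (6,8,w=3), (7,8,w=4); sum of weights 6 + 6 + 2 + 1 + 1 + 3 + 4 = 23)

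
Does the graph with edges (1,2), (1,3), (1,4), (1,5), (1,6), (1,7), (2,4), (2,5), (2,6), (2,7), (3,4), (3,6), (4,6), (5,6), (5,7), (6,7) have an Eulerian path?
Yes (the graph is connected and exactly 2 vertices have odd degree: {2, 3}; any Eulerian path must start and end at those)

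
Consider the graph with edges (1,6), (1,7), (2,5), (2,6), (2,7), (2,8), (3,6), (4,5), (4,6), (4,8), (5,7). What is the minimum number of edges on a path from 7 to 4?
2 (path: 7 -> 5 -> 4, 2 edges)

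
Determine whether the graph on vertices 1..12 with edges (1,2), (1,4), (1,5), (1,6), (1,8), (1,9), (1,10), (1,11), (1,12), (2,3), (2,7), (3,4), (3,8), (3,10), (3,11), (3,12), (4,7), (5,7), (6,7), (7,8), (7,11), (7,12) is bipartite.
Yes. Partition: {1, 3, 7}, {2, 4, 5, 6, 8, 9, 10, 11, 12}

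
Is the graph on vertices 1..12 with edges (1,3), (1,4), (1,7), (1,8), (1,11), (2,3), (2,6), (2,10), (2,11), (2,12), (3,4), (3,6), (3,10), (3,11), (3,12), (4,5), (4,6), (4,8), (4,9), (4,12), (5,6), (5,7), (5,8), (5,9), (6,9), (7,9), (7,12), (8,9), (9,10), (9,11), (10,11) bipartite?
No (odd cycle of length 3: 8 -> 1 -> 4 -> 8)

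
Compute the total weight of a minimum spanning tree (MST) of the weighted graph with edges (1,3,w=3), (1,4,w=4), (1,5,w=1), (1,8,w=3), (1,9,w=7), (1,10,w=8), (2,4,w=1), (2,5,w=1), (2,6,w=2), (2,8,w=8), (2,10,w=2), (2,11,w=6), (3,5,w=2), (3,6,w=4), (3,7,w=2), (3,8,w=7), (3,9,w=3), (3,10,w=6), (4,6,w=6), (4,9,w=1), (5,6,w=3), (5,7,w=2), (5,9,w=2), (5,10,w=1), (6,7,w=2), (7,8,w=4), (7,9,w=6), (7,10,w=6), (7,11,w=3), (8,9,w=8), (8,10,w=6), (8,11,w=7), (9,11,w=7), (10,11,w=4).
17 (MST edges: (1,5,w=1), (1,8,w=3), (2,4,w=1), (2,5,w=1), (2,6,w=2), (3,5,w=2), (3,7,w=2), (4,9,w=1), (5,10,w=1), (7,11,w=3); sum of weights 1 + 3 + 1 + 1 + 2 + 2 + 2 + 1 + 1 + 3 = 17)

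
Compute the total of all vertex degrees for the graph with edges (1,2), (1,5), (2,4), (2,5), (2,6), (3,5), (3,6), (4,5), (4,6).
18 (handshake: sum of degrees = 2|E| = 2 x 9 = 18)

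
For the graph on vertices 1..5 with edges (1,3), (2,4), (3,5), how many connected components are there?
2 (components: {1, 3, 5}, {2, 4})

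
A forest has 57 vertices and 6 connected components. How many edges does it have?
51 (Each of the 6 component trees on V_i vertices has V_i - 1 edges; summing gives V - C = 57 - 6 = 51)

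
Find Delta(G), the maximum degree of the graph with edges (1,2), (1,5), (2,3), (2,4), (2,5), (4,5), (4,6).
4 (attained at vertex 2)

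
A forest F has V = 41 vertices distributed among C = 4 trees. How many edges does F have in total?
37 (Each of the 4 component trees on V_i vertices has V_i - 1 edges; summing gives V - C = 41 - 4 = 37)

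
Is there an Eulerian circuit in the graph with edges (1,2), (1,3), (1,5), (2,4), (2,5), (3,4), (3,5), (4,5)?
No (4 vertices have odd degree: {1, 2, 3, 4}; Eulerian circuit requires 0)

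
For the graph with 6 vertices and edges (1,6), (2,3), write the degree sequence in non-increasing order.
[1, 1, 1, 1, 0, 0] (degrees: deg(1)=1, deg(2)=1, deg(3)=1, deg(4)=0, deg(5)=0, deg(6)=1)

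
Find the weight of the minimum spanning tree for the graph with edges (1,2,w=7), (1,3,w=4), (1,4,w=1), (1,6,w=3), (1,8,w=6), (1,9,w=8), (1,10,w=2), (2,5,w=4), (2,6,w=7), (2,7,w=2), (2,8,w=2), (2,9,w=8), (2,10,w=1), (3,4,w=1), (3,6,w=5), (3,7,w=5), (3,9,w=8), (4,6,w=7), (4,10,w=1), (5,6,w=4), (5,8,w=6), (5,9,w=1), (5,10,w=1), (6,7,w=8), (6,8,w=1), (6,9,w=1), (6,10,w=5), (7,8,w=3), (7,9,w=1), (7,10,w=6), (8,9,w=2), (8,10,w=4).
9 (MST edges: (1,4,w=1), (2,10,w=1), (3,4,w=1), (4,10,w=1), (5,9,w=1), (5,10,w=1), (6,8,w=1), (6,9,w=1), (7,9,w=1); sum of weights 1 + 1 + 1 + 1 + 1 + 1 + 1 + 1 + 1 = 9)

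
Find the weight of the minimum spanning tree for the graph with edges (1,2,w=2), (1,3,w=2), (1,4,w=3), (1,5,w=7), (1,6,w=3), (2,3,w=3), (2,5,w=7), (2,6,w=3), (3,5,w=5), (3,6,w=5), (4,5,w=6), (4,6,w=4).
15 (MST edges: (1,2,w=2), (1,3,w=2), (1,4,w=3), (1,6,w=3), (3,5,w=5); sum of weights 2 + 2 + 3 + 3 + 5 = 15)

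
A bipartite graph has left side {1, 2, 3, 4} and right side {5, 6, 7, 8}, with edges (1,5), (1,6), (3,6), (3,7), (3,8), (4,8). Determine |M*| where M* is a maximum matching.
3 (matching: (1,6), (3,7), (4,8); upper bound min(|L|,|R|) = min(4,4) = 4)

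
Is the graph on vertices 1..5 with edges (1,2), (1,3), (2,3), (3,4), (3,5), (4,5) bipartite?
No (odd cycle of length 3: 2 -> 1 -> 3 -> 2)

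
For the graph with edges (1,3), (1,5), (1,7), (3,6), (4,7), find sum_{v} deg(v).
10 (handshake: sum of degrees = 2|E| = 2 x 5 = 10)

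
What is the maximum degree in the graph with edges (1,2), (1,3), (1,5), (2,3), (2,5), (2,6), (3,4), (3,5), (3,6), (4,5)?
5 (attained at vertex 3)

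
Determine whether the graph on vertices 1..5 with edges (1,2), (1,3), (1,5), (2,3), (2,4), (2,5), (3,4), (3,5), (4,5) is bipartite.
No (odd cycle of length 3: 3 -> 1 -> 2 -> 3)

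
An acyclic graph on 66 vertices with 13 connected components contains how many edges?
53 (Each of the 13 component trees on V_i vertices has V_i - 1 edges; summing gives V - C = 66 - 13 = 53)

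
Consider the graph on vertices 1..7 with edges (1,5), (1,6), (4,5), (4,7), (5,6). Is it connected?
No, it has 3 components: {1, 4, 5, 6, 7}, {2}, {3}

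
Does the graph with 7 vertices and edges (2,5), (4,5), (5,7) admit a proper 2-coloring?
Yes. Partition: {1, 2, 3, 4, 6, 7}, {5}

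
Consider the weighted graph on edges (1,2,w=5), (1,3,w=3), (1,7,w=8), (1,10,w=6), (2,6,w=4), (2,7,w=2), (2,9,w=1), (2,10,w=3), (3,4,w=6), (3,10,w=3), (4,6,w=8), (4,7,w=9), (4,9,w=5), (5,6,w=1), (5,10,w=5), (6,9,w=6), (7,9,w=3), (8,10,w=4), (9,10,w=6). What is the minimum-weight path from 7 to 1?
7 (path: 7 -> 2 -> 1; weights 2 + 5 = 7)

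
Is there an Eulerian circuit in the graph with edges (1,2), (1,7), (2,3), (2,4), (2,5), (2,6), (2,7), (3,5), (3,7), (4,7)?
No (2 vertices have odd degree: {3, 6}; Eulerian circuit requires 0)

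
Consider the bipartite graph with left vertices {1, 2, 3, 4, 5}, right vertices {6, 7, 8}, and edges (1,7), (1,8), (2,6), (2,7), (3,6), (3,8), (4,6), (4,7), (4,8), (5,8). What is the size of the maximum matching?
3 (matching: (1,8), (2,7), (3,6); upper bound min(|L|,|R|) = min(5,3) = 3)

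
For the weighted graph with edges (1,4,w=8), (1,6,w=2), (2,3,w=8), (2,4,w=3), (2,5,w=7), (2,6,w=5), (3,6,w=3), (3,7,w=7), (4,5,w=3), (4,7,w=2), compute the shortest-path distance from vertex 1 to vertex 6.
2 (path: 1 -> 6; weights 2 = 2)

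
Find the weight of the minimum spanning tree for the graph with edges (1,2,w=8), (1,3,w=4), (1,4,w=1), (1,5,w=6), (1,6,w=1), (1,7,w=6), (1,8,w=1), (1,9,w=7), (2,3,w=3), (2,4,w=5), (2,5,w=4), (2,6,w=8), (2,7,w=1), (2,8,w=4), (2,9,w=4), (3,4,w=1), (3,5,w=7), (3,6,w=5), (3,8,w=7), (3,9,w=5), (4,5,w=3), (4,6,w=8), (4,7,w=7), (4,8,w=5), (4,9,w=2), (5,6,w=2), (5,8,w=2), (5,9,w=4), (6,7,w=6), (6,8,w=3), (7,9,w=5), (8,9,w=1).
11 (MST edges: (1,4,w=1), (1,6,w=1), (1,8,w=1), (2,3,w=3), (2,7,w=1), (3,4,w=1), (5,8,w=2), (8,9,w=1); sum of weights 1 + 1 + 1 + 3 + 1 + 1 + 2 + 1 = 11)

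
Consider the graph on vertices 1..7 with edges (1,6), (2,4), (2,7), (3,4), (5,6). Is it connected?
No, it has 2 components: {1, 5, 6}, {2, 3, 4, 7}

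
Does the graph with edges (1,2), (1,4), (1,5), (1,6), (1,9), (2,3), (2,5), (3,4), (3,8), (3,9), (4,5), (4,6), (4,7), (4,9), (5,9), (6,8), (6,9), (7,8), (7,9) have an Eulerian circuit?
No (4 vertices have odd degree: {1, 2, 7, 8}; Eulerian circuit requires 0)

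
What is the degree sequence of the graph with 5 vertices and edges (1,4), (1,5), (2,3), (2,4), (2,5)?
[3, 2, 2, 2, 1] (degrees: deg(1)=2, deg(2)=3, deg(3)=1, deg(4)=2, deg(5)=2)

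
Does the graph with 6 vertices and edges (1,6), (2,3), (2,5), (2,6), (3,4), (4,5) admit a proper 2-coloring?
Yes. Partition: {1, 2, 4}, {3, 5, 6}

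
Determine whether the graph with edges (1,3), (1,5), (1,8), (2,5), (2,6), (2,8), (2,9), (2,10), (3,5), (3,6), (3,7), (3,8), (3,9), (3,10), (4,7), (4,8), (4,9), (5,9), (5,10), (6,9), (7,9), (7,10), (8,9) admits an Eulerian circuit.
No (8 vertices have odd degree: {1, 2, 3, 4, 5, 6, 8, 9}; Eulerian circuit requires 0)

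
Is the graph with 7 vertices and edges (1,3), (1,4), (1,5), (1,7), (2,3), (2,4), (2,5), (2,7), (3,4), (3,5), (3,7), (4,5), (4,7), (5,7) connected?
No, it has 2 components: {1, 2, 3, 4, 5, 7}, {6}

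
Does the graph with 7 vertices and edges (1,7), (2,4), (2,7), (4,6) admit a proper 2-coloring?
Yes. Partition: {1, 2, 3, 5, 6}, {4, 7}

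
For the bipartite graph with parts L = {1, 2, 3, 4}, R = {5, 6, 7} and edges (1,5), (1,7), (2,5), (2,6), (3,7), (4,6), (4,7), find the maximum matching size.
3 (matching: (1,7), (2,5), (4,6); upper bound min(|L|,|R|) = min(4,3) = 3)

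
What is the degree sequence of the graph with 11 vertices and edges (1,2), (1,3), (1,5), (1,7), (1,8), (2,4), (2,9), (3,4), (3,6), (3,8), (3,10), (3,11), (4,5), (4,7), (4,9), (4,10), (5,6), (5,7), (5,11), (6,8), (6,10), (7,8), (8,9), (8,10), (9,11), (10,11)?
[6, 6, 6, 5, 5, 5, 4, 4, 4, 4, 3] (degrees: deg(1)=5, deg(2)=3, deg(3)=6, deg(4)=6, deg(5)=5, deg(6)=4, deg(7)=4, deg(8)=6, deg(9)=4, deg(10)=5, deg(11)=4)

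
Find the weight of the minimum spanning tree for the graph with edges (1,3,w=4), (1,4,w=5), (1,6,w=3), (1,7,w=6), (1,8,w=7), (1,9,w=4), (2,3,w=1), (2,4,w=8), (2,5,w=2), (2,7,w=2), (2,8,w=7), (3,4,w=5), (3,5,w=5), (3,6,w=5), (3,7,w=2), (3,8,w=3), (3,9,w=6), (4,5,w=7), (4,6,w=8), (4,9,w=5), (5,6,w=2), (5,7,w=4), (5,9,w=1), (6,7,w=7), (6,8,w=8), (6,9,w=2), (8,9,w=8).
19 (MST edges: (1,4,w=5), (1,6,w=3), (2,3,w=1), (2,5,w=2), (2,7,w=2), (3,8,w=3), (5,6,w=2), (5,9,w=1); sum of weights 5 + 3 + 1 + 2 + 2 + 3 + 2 + 1 = 19)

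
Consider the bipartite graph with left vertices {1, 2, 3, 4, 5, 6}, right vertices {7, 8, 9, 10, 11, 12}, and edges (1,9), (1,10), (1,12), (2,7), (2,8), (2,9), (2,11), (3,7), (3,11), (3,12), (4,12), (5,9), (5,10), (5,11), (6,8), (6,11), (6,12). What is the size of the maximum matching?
6 (matching: (1,10), (2,9), (3,7), (4,12), (5,11), (6,8); upper bound min(|L|,|R|) = min(6,6) = 6)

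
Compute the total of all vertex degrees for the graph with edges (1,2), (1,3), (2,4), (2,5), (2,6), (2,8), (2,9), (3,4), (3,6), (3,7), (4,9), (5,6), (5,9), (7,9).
28 (handshake: sum of degrees = 2|E| = 2 x 14 = 28)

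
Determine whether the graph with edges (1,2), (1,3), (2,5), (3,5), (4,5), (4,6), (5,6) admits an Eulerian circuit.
Yes (the graph is connected and all 6 vertices have even degree)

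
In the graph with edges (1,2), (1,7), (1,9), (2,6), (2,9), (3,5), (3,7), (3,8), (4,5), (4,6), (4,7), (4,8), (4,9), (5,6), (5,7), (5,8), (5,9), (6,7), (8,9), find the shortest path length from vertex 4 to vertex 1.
2 (path: 4 -> 7 -> 1, 2 edges)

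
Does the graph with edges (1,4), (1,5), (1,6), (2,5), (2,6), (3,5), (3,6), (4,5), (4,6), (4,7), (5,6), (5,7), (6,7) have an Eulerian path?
Yes (the graph is connected and exactly 2 vertices have odd degree: {1, 7}; any Eulerian path must start and end at those)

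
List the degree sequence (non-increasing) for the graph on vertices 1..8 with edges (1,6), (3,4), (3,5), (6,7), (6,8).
[3, 2, 1, 1, 1, 1, 1, 0] (degrees: deg(1)=1, deg(2)=0, deg(3)=2, deg(4)=1, deg(5)=1, deg(6)=3, deg(7)=1, deg(8)=1)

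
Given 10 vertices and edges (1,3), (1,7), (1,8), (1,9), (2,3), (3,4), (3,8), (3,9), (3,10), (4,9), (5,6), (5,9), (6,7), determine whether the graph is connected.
Yes (BFS from 1 visits [1, 3, 7, 8, 9, 2, 4, 10, 6, 5] — all 10 vertices reached)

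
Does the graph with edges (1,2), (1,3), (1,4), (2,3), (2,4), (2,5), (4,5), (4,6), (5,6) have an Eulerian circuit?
No (2 vertices have odd degree: {1, 5}; Eulerian circuit requires 0)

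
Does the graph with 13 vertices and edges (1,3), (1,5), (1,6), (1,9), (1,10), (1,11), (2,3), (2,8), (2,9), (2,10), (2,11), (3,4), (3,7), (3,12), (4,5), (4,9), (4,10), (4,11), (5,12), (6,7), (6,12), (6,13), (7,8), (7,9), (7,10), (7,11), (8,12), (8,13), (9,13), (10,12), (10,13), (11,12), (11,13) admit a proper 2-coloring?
Yes. Partition: {1, 2, 4, 7, 12, 13}, {3, 5, 6, 8, 9, 10, 11}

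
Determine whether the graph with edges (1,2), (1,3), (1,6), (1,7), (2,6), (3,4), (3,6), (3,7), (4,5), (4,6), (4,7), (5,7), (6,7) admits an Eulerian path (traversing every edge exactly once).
Yes (the graph is connected and exactly 2 vertices have odd degree: {6, 7}; any Eulerian path must start and end at those)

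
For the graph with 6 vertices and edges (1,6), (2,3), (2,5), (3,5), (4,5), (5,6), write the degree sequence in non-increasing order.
[4, 2, 2, 2, 1, 1] (degrees: deg(1)=1, deg(2)=2, deg(3)=2, deg(4)=1, deg(5)=4, deg(6)=2)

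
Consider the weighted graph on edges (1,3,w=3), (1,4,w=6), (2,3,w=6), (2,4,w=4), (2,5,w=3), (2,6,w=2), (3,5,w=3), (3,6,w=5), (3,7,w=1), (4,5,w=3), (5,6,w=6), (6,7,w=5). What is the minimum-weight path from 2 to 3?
6 (path: 2 -> 3; weights 6 = 6)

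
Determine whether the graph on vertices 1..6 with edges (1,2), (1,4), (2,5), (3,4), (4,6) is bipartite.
Yes. Partition: {1, 3, 5, 6}, {2, 4}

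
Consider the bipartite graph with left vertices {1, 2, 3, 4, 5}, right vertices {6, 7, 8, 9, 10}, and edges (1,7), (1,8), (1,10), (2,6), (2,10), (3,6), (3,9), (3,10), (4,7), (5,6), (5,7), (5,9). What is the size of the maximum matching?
5 (matching: (1,8), (2,10), (3,9), (4,7), (5,6); upper bound min(|L|,|R|) = min(5,5) = 5)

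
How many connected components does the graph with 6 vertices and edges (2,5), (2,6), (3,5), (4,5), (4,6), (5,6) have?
2 (components: {1}, {2, 3, 4, 5, 6})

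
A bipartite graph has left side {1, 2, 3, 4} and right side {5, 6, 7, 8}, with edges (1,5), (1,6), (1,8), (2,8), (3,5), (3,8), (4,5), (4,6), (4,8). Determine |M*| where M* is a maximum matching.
3 (matching: (1,8), (3,5), (4,6); upper bound min(|L|,|R|) = min(4,4) = 4)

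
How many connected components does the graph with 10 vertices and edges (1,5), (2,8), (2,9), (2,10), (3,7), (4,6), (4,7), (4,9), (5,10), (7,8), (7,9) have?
1 (components: {1, 2, 3, 4, 5, 6, 7, 8, 9, 10})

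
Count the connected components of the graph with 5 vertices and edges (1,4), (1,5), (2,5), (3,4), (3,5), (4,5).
1 (components: {1, 2, 3, 4, 5})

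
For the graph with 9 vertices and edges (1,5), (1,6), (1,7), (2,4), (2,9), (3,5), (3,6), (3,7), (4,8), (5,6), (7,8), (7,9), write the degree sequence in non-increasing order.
[4, 3, 3, 3, 3, 2, 2, 2, 2] (degrees: deg(1)=3, deg(2)=2, deg(3)=3, deg(4)=2, deg(5)=3, deg(6)=3, deg(7)=4, deg(8)=2, deg(9)=2)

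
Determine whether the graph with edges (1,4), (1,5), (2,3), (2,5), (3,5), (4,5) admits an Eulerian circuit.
Yes (the graph is connected and all 5 vertices have even degree)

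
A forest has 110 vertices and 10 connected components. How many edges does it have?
100 (Each of the 10 component trees on V_i vertices has V_i - 1 edges; summing gives V - C = 110 - 10 = 100)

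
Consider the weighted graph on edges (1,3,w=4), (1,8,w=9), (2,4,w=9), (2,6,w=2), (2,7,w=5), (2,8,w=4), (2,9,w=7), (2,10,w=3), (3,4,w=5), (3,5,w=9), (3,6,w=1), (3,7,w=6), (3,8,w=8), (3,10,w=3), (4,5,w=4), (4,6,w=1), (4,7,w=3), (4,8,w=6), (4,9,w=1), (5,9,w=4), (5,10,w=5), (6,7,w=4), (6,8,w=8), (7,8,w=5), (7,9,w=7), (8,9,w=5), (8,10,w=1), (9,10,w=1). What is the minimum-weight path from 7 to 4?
3 (path: 7 -> 4; weights 3 = 3)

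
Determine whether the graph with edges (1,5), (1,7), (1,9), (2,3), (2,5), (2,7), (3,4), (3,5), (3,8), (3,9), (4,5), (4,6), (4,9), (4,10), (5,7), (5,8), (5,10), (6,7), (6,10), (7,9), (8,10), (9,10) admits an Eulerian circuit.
No (10 vertices have odd degree: {1, 2, 3, 4, 5, 6, 7, 8, 9, 10}; Eulerian circuit requires 0)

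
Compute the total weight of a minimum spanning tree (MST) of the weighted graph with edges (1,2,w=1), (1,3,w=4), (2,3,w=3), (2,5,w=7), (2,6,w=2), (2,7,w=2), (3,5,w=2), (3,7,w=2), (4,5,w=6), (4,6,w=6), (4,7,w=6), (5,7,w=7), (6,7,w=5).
15 (MST edges: (1,2,w=1), (2,6,w=2), (2,7,w=2), (3,5,w=2), (3,7,w=2), (4,5,w=6); sum of weights 1 + 2 + 2 + 2 + 2 + 6 = 15)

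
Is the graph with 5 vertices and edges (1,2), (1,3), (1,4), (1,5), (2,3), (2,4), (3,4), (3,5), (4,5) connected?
Yes (BFS from 1 visits [1, 2, 3, 4, 5] — all 5 vertices reached)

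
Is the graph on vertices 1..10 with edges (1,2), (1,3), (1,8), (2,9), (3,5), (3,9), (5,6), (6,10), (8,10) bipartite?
Yes. Partition: {1, 4, 5, 7, 9, 10}, {2, 3, 6, 8}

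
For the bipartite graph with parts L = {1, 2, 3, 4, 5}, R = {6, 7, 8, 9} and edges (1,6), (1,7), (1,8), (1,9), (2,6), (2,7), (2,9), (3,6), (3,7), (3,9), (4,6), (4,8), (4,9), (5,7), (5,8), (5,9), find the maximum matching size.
4 (matching: (1,9), (2,7), (3,6), (4,8); upper bound min(|L|,|R|) = min(5,4) = 4)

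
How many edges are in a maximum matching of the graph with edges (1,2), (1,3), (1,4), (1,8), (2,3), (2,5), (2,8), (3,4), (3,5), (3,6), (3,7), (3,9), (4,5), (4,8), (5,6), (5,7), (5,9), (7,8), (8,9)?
4 (matching: (1,4), (3,7), (5,6), (8,9); upper bound floor(n/2) = floor(9/2) = 4)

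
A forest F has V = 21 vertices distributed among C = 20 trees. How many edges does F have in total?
1 (Each of the 20 component trees on V_i vertices has V_i - 1 edges; summing gives V - C = 21 - 20 = 1)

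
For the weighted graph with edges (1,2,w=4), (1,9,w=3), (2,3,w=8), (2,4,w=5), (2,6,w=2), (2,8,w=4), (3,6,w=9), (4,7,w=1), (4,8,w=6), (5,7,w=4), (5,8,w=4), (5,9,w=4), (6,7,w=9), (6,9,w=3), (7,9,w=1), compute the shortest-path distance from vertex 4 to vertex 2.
5 (path: 4 -> 2; weights 5 = 5)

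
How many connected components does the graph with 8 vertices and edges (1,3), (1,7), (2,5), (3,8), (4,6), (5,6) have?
2 (components: {1, 3, 7, 8}, {2, 4, 5, 6})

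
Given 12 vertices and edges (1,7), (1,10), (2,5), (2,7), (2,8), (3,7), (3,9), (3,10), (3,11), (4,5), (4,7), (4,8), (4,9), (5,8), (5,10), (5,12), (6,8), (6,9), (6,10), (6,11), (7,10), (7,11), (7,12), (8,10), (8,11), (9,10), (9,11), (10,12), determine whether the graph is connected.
Yes (BFS from 1 visits [1, 7, 10, 2, 3, 4, 11, 12, 5, 6, 8, 9] — all 12 vertices reached)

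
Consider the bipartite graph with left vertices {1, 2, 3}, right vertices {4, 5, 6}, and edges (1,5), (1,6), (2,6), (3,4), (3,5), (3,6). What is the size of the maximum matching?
3 (matching: (1,5), (2,6), (3,4); upper bound min(|L|,|R|) = min(3,3) = 3)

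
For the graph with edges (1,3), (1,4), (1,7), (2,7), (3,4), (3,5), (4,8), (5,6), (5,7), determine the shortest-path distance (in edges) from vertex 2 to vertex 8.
4 (path: 2 -> 7 -> 1 -> 4 -> 8, 4 edges)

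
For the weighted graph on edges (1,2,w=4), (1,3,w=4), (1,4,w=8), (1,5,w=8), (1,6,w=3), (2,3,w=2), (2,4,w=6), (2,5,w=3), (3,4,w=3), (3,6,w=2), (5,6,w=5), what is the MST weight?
13 (MST edges: (1,6,w=3), (2,3,w=2), (2,5,w=3), (3,4,w=3), (3,6,w=2); sum of weights 3 + 2 + 3 + 3 + 2 = 13)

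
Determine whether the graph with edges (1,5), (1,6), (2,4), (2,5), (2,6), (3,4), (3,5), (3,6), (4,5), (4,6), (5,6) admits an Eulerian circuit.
No (4 vertices have odd degree: {2, 3, 5, 6}; Eulerian circuit requires 0)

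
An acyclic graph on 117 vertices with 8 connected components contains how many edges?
109 (Each of the 8 component trees on V_i vertices has V_i - 1 edges; summing gives V - C = 117 - 8 = 109)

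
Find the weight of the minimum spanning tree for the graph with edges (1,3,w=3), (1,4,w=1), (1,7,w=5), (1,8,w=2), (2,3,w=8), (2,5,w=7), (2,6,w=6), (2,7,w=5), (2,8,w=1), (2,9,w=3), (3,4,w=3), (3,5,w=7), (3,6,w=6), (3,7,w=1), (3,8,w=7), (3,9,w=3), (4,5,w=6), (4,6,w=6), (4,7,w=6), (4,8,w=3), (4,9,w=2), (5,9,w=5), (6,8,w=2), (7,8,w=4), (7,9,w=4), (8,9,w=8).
17 (MST edges: (1,3,w=3), (1,4,w=1), (1,8,w=2), (2,8,w=1), (3,7,w=1), (4,9,w=2), (5,9,w=5), (6,8,w=2); sum of weights 3 + 1 + 2 + 1 + 1 + 2 + 5 + 2 = 17)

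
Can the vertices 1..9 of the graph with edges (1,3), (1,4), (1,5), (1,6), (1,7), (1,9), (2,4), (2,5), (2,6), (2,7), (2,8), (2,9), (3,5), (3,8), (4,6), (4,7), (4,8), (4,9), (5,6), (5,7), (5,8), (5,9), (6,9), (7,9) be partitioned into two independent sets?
No (odd cycle of length 3: 7 -> 1 -> 5 -> 7)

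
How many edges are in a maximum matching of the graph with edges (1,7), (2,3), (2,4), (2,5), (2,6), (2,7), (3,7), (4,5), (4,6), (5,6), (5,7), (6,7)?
3 (matching: (1,7), (2,4), (5,6); upper bound floor(n/2) = floor(7/2) = 3)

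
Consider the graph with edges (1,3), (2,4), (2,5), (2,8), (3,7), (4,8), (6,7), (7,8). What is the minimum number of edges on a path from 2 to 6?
3 (path: 2 -> 8 -> 7 -> 6, 3 edges)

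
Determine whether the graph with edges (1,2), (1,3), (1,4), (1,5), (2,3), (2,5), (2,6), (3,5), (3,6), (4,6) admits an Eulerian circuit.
No (2 vertices have odd degree: {5, 6}; Eulerian circuit requires 0)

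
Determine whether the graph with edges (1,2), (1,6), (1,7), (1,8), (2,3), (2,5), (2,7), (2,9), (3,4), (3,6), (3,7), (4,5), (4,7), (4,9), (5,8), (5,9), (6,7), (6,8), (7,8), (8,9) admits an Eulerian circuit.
No (2 vertices have odd degree: {2, 8}; Eulerian circuit requires 0)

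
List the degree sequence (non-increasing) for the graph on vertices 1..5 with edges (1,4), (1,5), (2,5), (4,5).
[3, 2, 2, 1, 0] (degrees: deg(1)=2, deg(2)=1, deg(3)=0, deg(4)=2, deg(5)=3)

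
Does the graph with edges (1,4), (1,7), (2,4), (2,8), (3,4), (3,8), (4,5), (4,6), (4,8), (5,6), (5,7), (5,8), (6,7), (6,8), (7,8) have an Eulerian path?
Yes — and in fact it has an Eulerian circuit (the graph is connected and all 8 vertices have even degree)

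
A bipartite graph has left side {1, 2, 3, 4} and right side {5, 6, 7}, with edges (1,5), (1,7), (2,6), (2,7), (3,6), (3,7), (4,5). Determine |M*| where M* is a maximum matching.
3 (matching: (1,7), (2,6), (4,5); upper bound min(|L|,|R|) = min(4,3) = 3)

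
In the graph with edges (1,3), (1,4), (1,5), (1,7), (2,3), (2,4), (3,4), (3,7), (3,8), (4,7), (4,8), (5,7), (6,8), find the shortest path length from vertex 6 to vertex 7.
3 (path: 6 -> 8 -> 3 -> 7, 3 edges)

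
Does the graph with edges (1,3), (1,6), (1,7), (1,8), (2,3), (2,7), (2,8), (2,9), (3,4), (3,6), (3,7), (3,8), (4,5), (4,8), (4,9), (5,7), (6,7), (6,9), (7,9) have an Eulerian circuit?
Yes (the graph is connected and all 9 vertices have even degree)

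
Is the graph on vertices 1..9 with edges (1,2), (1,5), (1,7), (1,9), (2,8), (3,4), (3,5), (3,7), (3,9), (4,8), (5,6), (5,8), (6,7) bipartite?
Yes. Partition: {1, 3, 6, 8}, {2, 4, 5, 7, 9}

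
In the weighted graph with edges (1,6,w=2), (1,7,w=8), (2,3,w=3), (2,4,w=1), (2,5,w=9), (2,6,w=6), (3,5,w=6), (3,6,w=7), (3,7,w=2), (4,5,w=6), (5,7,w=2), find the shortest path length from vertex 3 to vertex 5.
4 (path: 3 -> 7 -> 5; weights 2 + 2 = 4)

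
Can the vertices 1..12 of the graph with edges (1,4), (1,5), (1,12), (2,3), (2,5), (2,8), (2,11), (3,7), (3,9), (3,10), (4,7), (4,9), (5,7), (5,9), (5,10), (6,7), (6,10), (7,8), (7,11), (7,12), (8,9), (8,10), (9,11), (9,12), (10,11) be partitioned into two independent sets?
Yes. Partition: {1, 2, 7, 9, 10}, {3, 4, 5, 6, 8, 11, 12}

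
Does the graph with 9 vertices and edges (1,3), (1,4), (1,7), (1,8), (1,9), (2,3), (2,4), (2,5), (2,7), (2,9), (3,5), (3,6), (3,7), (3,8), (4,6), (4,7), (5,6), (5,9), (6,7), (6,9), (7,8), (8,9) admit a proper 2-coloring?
No (odd cycle of length 3: 7 -> 1 -> 4 -> 7)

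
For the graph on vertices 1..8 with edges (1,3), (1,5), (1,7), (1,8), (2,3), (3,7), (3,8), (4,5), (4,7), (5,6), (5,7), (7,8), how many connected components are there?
1 (components: {1, 2, 3, 4, 5, 6, 7, 8})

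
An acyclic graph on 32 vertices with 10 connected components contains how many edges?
22 (Each of the 10 component trees on V_i vertices has V_i - 1 edges; summing gives V - C = 32 - 10 = 22)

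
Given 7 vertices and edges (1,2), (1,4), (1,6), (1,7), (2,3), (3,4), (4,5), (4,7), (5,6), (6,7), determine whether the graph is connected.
Yes (BFS from 1 visits [1, 2, 4, 6, 7, 3, 5] — all 7 vertices reached)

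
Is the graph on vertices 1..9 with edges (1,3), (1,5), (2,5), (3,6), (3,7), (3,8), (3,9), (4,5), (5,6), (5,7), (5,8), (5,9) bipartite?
Yes. Partition: {1, 2, 4, 6, 7, 8, 9}, {3, 5}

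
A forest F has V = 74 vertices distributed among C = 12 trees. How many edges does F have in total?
62 (Each of the 12 component trees on V_i vertices has V_i - 1 edges; summing gives V - C = 74 - 12 = 62)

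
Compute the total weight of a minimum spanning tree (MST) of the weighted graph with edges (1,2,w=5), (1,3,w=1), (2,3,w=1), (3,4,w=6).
8 (MST edges: (1,3,w=1), (2,3,w=1), (3,4,w=6); sum of weights 1 + 1 + 6 = 8)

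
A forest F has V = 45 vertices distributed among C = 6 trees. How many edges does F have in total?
39 (Each of the 6 component trees on V_i vertices has V_i - 1 edges; summing gives V - C = 45 - 6 = 39)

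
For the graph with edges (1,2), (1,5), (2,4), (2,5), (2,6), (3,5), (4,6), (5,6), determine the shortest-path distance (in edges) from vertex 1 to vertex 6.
2 (path: 1 -> 5 -> 6, 2 edges)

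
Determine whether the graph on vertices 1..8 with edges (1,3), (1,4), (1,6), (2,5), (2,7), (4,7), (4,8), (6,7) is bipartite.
Yes. Partition: {1, 5, 7, 8}, {2, 3, 4, 6}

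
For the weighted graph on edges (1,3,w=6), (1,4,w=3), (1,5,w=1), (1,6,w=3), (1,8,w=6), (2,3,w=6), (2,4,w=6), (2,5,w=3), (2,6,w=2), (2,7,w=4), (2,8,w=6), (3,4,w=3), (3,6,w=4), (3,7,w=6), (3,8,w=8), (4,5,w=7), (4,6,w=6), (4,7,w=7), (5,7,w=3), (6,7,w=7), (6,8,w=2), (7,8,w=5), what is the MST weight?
17 (MST edges: (1,4,w=3), (1,5,w=1), (1,6,w=3), (2,6,w=2), (3,4,w=3), (5,7,w=3), (6,8,w=2); sum of weights 3 + 1 + 3 + 2 + 3 + 3 + 2 = 17)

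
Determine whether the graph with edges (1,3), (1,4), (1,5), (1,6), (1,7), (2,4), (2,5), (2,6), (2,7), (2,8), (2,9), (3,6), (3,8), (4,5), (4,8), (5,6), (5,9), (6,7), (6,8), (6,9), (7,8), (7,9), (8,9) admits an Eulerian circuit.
No (6 vertices have odd degree: {1, 3, 5, 6, 7, 9}; Eulerian circuit requires 0)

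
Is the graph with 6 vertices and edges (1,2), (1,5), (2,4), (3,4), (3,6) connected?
Yes (BFS from 1 visits [1, 2, 5, 4, 3, 6] — all 6 vertices reached)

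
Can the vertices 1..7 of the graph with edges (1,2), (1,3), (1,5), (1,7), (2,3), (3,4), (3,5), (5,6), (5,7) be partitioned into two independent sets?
No (odd cycle of length 3: 3 -> 1 -> 5 -> 3)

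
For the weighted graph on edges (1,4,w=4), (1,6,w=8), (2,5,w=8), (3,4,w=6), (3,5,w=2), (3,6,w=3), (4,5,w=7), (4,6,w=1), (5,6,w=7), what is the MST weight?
18 (MST edges: (1,4,w=4), (2,5,w=8), (3,5,w=2), (3,6,w=3), (4,6,w=1); sum of weights 4 + 8 + 2 + 3 + 1 = 18)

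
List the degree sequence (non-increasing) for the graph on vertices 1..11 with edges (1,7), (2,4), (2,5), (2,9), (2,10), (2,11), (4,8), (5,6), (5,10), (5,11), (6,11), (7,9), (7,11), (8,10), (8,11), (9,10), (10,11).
[6, 5, 5, 4, 3, 3, 3, 2, 2, 1, 0] (degrees: deg(1)=1, deg(2)=5, deg(3)=0, deg(4)=2, deg(5)=4, deg(6)=2, deg(7)=3, deg(8)=3, deg(9)=3, deg(10)=5, deg(11)=6)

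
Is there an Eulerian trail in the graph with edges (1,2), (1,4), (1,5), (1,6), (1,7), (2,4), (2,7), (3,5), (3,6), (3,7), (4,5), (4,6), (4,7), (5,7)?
No (6 vertices have odd degree: {1, 2, 3, 4, 6, 7}; Eulerian path requires 0 or 2)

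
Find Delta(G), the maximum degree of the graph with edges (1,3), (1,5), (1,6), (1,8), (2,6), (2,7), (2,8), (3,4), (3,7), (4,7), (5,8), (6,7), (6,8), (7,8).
5 (attained at vertices 7, 8)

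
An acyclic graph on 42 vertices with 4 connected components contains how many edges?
38 (Each of the 4 component trees on V_i vertices has V_i - 1 edges; summing gives V - C = 42 - 4 = 38)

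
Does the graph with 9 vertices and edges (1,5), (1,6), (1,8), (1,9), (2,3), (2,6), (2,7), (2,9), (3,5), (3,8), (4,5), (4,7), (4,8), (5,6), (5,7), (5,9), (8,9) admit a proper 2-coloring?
No (odd cycle of length 3: 9 -> 1 -> 8 -> 9)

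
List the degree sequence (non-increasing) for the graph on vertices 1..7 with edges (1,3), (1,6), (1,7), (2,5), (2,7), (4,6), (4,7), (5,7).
[4, 3, 2, 2, 2, 2, 1] (degrees: deg(1)=3, deg(2)=2, deg(3)=1, deg(4)=2, deg(5)=2, deg(6)=2, deg(7)=4)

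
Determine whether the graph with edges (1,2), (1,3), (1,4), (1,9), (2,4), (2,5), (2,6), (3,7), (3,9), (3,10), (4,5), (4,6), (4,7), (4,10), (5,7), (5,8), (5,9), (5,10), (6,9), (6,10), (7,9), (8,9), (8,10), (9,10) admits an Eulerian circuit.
No (2 vertices have odd degree: {8, 9}; Eulerian circuit requires 0)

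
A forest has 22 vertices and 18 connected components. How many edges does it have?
4 (Each of the 18 component trees on V_i vertices has V_i - 1 edges; summing gives V - C = 22 - 18 = 4)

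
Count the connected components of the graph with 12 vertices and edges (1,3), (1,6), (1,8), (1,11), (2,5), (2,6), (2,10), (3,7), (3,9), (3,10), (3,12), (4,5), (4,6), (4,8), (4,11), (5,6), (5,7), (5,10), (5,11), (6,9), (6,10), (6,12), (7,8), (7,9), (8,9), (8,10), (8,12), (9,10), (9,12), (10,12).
1 (components: {1, 2, 3, 4, 5, 6, 7, 8, 9, 10, 11, 12})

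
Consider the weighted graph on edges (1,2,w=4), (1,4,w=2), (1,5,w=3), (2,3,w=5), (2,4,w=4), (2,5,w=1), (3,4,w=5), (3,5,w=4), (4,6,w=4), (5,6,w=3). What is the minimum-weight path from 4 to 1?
2 (path: 4 -> 1; weights 2 = 2)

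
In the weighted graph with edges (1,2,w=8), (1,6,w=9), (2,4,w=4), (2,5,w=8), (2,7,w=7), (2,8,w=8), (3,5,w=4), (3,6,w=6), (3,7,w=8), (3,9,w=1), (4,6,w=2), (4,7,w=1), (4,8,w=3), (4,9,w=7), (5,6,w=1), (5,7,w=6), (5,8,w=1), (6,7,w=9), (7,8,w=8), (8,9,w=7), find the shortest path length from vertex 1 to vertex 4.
11 (path: 1 -> 6 -> 4; weights 9 + 2 = 11)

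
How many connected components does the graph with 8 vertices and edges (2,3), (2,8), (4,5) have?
5 (components: {1}, {2, 3, 8}, {4, 5}, {6}, {7})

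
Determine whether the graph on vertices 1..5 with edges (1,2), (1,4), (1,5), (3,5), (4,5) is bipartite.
No (odd cycle of length 3: 5 -> 1 -> 4 -> 5)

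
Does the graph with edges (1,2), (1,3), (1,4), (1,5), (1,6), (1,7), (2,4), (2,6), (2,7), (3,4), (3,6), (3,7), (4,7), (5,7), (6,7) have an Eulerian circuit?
Yes (the graph is connected and all 7 vertices have even degree)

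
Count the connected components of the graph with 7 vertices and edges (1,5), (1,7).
5 (components: {1, 5, 7}, {2}, {3}, {4}, {6})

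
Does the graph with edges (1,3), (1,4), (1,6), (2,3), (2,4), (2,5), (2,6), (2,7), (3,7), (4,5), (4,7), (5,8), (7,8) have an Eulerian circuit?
No (4 vertices have odd degree: {1, 2, 3, 5}; Eulerian circuit requires 0)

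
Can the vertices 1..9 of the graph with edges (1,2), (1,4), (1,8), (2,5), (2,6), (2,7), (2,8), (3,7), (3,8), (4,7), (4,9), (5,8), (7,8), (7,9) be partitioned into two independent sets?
No (odd cycle of length 3: 8 -> 1 -> 2 -> 8)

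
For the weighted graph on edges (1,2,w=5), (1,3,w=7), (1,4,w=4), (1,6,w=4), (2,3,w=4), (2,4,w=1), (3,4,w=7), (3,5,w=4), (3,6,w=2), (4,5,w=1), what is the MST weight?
12 (MST edges: (1,4,w=4), (1,6,w=4), (2,4,w=1), (3,6,w=2), (4,5,w=1); sum of weights 4 + 4 + 1 + 2 + 1 = 12)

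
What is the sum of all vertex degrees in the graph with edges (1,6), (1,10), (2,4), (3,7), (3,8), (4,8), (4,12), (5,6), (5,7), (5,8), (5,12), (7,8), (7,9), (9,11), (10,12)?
30 (handshake: sum of degrees = 2|E| = 2 x 15 = 30)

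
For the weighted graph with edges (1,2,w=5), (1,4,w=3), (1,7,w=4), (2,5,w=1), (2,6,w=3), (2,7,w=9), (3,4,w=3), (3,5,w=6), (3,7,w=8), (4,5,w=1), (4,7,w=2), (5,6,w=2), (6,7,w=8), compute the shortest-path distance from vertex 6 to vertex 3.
6 (path: 6 -> 5 -> 4 -> 3; weights 2 + 1 + 3 = 6)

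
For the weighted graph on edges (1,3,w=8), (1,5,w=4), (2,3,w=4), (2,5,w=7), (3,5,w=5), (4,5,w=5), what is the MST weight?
18 (MST edges: (1,5,w=4), (2,3,w=4), (3,5,w=5), (4,5,w=5); sum of weights 4 + 4 + 5 + 5 = 18)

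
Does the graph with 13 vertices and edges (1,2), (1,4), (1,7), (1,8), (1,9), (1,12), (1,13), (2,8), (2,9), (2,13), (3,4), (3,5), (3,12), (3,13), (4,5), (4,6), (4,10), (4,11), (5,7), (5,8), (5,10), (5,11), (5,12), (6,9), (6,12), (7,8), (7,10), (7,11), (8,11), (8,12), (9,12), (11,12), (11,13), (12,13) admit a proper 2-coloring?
No (odd cycle of length 3: 12 -> 1 -> 9 -> 12)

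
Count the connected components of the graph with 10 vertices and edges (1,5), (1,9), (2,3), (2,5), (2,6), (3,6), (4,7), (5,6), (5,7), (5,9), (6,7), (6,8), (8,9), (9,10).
1 (components: {1, 2, 3, 4, 5, 6, 7, 8, 9, 10})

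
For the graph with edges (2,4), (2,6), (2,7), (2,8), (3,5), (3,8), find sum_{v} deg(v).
12 (handshake: sum of degrees = 2|E| = 2 x 6 = 12)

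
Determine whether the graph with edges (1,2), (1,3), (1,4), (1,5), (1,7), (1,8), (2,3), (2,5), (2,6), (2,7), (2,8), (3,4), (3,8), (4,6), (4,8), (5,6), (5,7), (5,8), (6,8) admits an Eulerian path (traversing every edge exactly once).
Yes (the graph is connected and exactly 2 vertices have odd degree: {5, 7}; any Eulerian path must start and end at those)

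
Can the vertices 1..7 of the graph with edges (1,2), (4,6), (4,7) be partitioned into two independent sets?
Yes. Partition: {1, 3, 4, 5}, {2, 6, 7}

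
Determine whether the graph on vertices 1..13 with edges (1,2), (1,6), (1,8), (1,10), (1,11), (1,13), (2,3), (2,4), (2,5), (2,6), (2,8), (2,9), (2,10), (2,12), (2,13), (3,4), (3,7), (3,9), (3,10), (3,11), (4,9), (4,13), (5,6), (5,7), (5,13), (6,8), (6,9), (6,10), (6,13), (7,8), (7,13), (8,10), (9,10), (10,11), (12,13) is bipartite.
No (odd cycle of length 3: 8 -> 1 -> 2 -> 8)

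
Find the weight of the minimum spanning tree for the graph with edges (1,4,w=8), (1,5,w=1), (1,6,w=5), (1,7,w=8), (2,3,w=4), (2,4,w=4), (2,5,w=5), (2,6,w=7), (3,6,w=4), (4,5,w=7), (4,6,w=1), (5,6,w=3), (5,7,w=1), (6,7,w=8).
14 (MST edges: (1,5,w=1), (2,3,w=4), (2,4,w=4), (4,6,w=1), (5,6,w=3), (5,7,w=1); sum of weights 1 + 4 + 4 + 1 + 3 + 1 = 14)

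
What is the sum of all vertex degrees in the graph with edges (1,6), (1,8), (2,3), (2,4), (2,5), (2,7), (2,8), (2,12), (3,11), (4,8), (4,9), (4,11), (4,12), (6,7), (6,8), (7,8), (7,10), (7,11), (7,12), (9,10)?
40 (handshake: sum of degrees = 2|E| = 2 x 20 = 40)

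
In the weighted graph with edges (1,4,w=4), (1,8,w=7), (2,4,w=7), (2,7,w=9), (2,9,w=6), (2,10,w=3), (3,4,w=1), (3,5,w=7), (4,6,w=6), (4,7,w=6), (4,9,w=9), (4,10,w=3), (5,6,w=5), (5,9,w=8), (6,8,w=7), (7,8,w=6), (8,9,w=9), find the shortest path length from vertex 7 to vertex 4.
6 (path: 7 -> 4; weights 6 = 6)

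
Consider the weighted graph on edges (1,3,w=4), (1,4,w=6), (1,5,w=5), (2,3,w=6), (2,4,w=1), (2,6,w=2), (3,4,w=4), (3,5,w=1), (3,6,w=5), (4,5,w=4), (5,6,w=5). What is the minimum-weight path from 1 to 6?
9 (path: 1 -> 3 -> 6; weights 4 + 5 = 9)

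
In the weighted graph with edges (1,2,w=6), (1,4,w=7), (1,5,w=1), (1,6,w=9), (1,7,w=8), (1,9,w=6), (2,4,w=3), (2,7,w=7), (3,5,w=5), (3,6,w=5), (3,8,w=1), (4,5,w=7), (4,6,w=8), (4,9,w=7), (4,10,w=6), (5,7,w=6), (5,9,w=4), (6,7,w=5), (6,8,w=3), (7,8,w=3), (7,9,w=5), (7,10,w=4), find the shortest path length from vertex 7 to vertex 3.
4 (path: 7 -> 8 -> 3; weights 3 + 1 = 4)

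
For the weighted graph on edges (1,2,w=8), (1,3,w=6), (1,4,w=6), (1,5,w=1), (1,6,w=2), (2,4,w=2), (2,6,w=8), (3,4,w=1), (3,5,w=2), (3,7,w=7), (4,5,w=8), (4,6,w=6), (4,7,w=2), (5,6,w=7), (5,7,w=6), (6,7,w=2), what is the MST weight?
10 (MST edges: (1,5,w=1), (1,6,w=2), (2,4,w=2), (3,4,w=1), (3,5,w=2), (4,7,w=2); sum of weights 1 + 2 + 2 + 1 + 2 + 2 = 10)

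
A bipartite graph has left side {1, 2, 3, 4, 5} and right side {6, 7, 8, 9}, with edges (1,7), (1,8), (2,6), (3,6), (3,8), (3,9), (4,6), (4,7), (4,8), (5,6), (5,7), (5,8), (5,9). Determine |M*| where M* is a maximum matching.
4 (matching: (1,8), (2,6), (3,9), (4,7); upper bound min(|L|,|R|) = min(5,4) = 4)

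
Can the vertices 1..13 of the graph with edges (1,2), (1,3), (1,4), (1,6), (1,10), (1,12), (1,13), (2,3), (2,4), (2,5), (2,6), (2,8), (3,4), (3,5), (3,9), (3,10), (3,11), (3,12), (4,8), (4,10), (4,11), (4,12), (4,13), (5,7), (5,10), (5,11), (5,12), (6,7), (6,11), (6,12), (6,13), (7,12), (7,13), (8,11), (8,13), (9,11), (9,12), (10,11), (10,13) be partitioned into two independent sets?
No (odd cycle of length 3: 12 -> 1 -> 4 -> 12)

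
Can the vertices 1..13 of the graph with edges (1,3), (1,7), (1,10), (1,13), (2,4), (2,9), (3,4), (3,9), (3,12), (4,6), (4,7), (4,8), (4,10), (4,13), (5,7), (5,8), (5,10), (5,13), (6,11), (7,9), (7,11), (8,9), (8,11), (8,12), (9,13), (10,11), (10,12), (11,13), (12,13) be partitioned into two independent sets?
Yes. Partition: {1, 4, 5, 9, 11, 12}, {2, 3, 6, 7, 8, 10, 13}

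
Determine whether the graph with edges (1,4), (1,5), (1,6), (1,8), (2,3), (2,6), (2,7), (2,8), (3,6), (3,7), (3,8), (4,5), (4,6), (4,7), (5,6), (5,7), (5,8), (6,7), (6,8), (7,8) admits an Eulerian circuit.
No (2 vertices have odd degree: {5, 6}; Eulerian circuit requires 0)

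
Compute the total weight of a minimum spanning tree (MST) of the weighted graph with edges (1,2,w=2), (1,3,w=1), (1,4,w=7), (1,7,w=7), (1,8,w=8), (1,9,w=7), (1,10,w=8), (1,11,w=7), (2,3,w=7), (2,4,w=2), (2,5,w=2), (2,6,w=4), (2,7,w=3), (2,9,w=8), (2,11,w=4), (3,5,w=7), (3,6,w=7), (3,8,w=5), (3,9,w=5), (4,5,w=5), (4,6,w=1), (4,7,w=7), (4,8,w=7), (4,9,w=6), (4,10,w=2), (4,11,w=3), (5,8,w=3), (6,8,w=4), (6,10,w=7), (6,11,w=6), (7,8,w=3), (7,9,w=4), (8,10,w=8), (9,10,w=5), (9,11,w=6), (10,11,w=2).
22 (MST edges: (1,2,w=2), (1,3,w=1), (2,4,w=2), (2,5,w=2), (2,7,w=3), (4,6,w=1), (4,10,w=2), (5,8,w=3), (7,9,w=4), (10,11,w=2); sum of weights 2 + 1 + 2 + 2 + 3 + 1 + 2 + 3 + 4 + 2 = 22)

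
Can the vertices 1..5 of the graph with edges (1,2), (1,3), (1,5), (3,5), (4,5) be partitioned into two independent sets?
No (odd cycle of length 3: 5 -> 1 -> 3 -> 5)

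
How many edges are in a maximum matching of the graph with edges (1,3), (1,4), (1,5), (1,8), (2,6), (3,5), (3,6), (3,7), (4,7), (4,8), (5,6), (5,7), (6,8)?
4 (matching: (1,5), (2,6), (3,7), (4,8); upper bound floor(n/2) = floor(8/2) = 4)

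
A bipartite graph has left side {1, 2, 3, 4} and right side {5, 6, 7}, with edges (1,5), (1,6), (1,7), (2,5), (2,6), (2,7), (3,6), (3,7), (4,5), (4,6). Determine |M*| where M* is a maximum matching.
3 (matching: (1,7), (2,6), (4,5); upper bound min(|L|,|R|) = min(4,3) = 3)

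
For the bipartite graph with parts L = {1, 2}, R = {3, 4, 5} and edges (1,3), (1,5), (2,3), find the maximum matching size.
2 (matching: (1,5), (2,3); upper bound min(|L|,|R|) = min(2,3) = 2)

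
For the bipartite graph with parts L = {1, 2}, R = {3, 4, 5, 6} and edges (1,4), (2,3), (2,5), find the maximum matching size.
2 (matching: (1,4), (2,5); upper bound min(|L|,|R|) = min(2,4) = 2)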